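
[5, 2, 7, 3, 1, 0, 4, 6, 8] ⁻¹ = [5, 4, 1, 3, 6, 0, 7, 2, 8] 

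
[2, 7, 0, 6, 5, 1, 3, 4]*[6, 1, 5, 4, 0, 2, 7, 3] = [5, 3, 6, 7, 2, 1, 4, 0] 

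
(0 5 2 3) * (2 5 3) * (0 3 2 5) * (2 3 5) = (0 3 5)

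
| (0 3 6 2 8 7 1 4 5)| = 9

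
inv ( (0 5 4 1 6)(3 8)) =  (0 6 1 4 5)(3 8)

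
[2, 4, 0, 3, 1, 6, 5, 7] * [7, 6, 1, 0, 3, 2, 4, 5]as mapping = [0→1, 1→3, 2→7, 3→0, 4→6, 5→4, 6→2, 7→5]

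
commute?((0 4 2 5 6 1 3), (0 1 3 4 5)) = no:(0 4 2 5 6 1 3)*(0 1 3 4 5) = (0 5 6 3 1 4 2), (0 1 3 4 5)*(0 4 2 5 6 1 3) = (0 3 2 5 4 6 1)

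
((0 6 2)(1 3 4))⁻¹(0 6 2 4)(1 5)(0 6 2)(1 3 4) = (0 1 6 2)(3 5)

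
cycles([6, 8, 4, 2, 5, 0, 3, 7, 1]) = (0 6 3 2 4 5) (1 8) 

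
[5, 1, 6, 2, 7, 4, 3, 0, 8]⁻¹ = [7, 1, 3, 6, 5, 0, 2, 4, 8]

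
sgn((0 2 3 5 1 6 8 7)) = -1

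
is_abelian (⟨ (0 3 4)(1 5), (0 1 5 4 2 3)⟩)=no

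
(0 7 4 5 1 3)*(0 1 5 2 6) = (0 7 4 2 6)(1 3)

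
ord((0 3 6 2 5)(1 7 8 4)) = 20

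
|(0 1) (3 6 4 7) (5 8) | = 4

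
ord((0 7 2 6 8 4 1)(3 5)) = 14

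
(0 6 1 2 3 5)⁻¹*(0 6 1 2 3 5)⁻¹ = (0 3 1)(2 6 5)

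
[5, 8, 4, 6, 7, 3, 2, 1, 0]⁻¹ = [8, 7, 6, 5, 2, 0, 3, 4, 1]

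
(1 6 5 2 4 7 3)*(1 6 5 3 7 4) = (1 5 2)(3 6)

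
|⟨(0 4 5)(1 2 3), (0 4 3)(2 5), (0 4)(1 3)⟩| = 720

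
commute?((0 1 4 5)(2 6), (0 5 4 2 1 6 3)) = no:(0 1 4 5)(2 6)*(0 5 4 2 1 6 3) = (0 6 1 2 3), (0 5 4 2 1 6 3)*(0 1 4 5)(2 6) = (1 2 4 6 3)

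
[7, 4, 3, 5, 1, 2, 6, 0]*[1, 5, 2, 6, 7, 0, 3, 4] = [4, 7, 6, 0, 5, 2, 3, 1]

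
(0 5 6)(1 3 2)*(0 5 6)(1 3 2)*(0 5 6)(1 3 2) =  ()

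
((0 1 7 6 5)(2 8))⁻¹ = (0 5 6 7 1)(2 8)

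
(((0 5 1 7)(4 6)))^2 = (0 1)(5 7)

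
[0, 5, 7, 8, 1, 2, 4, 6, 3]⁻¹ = [0, 4, 5, 8, 6, 1, 7, 2, 3]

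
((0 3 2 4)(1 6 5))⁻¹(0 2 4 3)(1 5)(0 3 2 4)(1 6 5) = (0 2 3 4)(1 6)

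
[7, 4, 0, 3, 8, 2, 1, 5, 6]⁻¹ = [2, 6, 5, 3, 1, 7, 8, 0, 4]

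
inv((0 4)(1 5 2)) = (0 4)(1 2 5)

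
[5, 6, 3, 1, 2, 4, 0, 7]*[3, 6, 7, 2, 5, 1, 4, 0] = [1, 4, 2, 6, 7, 5, 3, 0]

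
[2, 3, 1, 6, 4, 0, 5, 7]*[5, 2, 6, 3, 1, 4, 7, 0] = [6, 3, 2, 7, 1, 5, 4, 0]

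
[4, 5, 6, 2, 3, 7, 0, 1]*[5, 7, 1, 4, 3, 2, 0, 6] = [3, 2, 0, 1, 4, 6, 5, 7]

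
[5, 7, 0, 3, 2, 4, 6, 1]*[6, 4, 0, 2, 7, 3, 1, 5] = [3, 5, 6, 2, 0, 7, 1, 4]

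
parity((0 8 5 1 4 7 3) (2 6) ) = odd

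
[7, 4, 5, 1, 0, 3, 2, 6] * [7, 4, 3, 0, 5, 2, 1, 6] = [6, 5, 2, 4, 7, 0, 3, 1]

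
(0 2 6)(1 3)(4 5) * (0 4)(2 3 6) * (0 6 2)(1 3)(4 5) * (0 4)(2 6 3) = (0 1 6 5 3 2 4)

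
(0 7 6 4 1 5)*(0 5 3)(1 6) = (0 7 1 3)(4 6)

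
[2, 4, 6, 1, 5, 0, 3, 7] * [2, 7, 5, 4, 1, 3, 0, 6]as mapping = [0→5, 1→1, 2→0, 3→7, 4→3, 5→2, 6→4, 7→6]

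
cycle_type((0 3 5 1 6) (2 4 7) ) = 3.5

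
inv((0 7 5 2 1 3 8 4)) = (0 4 8 3 1 2 5 7)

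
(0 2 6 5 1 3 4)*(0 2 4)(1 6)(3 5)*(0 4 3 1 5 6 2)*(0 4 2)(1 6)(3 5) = (0 5)(2 3)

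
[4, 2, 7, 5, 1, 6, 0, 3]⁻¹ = [6, 4, 1, 7, 0, 3, 5, 2]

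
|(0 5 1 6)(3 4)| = 4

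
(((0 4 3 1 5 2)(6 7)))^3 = (0 1)(2 3)(4 5)(6 7)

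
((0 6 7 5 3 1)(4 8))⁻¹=(0 1 3 5 7 6)(4 8)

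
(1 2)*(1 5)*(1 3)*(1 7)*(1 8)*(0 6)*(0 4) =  (0 6 4)(1 2 5 3 7 8)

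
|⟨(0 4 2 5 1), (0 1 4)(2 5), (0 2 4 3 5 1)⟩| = 720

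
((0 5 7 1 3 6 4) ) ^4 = (0 3 5 6 7 4 1) 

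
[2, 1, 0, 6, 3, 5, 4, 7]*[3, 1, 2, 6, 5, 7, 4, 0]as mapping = [0→2, 1→1, 2→3, 3→4, 4→6, 5→7, 6→5, 7→0]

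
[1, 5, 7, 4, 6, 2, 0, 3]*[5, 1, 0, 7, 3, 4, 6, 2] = [1, 4, 2, 3, 6, 0, 5, 7]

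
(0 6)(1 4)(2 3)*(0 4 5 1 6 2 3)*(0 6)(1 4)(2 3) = (0 3 2 6 1 5 4)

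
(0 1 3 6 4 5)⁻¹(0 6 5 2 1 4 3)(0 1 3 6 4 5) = (0 2 3 5 6 1 4)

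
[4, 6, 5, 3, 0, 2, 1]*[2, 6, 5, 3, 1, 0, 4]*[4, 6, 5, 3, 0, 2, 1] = [6, 0, 4, 3, 5, 2, 1]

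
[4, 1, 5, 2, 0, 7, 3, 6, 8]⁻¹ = [4, 1, 3, 6, 0, 2, 7, 5, 8]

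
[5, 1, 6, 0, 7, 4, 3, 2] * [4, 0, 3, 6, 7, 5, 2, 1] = [5, 0, 2, 4, 1, 7, 6, 3]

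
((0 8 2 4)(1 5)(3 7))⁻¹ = (0 4 2 8)(1 5)(3 7)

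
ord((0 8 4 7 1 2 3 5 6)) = 9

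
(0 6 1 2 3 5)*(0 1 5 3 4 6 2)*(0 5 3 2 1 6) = (0 1 5 6 3 2 4)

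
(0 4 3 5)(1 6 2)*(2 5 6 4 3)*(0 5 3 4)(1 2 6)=(0 4 6 3 1)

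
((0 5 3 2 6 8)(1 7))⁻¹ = (0 8 6 2 3 5)(1 7)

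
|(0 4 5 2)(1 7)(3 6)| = 4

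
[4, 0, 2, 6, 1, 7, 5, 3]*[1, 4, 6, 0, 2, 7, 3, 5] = [2, 1, 6, 3, 4, 5, 7, 0]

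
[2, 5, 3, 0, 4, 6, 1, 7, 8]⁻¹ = [3, 6, 0, 2, 4, 1, 5, 7, 8]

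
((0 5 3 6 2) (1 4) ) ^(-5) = (1 4) 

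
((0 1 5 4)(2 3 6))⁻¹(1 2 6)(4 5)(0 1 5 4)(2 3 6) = (0 4)(2 5 3)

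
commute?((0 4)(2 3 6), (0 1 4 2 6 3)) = no:(0 4)(2 3 6)*(0 1 4 2 6 3) = (0 2)(1 4), (0 1 4 2 6 3)*(0 4)(2 3 6) = (0 1)(3 4)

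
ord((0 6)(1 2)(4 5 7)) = 6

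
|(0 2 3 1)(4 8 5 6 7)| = 20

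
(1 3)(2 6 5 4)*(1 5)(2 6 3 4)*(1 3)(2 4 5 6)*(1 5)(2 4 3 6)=(2 5 3)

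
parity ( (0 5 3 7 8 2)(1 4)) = even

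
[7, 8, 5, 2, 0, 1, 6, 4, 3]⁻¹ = [4, 5, 3, 8, 7, 2, 6, 0, 1]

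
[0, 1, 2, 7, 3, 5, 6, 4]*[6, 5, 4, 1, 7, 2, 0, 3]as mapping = [0→6, 1→5, 2→4, 3→3, 4→1, 5→2, 6→0, 7→7]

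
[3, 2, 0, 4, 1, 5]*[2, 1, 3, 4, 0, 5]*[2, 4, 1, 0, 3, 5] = [3, 0, 1, 2, 4, 5]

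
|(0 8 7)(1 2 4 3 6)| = 15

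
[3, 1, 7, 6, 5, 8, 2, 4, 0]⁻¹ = [8, 1, 6, 0, 7, 4, 3, 2, 5]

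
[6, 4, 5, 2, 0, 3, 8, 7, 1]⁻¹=[4, 8, 3, 5, 1, 2, 0, 7, 6]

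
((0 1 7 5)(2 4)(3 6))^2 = (0 7)(1 5)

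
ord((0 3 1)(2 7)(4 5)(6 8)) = 6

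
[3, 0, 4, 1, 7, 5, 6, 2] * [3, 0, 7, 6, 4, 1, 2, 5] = [6, 3, 4, 0, 5, 1, 2, 7]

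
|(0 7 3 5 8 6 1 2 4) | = 9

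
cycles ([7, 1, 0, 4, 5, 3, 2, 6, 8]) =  (0 7 6 2)(3 4 5)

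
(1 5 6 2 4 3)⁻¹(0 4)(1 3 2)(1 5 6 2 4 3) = (0 3)(1 4 5)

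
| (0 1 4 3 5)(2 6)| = 10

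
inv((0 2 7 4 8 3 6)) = (0 6 3 8 4 7 2)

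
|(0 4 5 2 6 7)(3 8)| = 6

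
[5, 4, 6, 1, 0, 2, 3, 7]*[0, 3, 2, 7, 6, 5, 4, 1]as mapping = [0→5, 1→6, 2→4, 3→3, 4→0, 5→2, 6→7, 7→1]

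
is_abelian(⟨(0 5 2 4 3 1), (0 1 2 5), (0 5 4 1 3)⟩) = no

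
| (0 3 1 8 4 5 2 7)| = 8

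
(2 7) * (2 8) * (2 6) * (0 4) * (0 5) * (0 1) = (0 4 5 1)(2 7 8 6)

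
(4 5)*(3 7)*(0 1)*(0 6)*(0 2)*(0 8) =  (0 1 6 2 8)(3 7)(4 5)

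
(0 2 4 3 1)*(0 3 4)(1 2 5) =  (0 5 1 3 2)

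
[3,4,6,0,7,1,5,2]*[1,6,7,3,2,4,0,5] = [3,2,0,1,5,6,4,7]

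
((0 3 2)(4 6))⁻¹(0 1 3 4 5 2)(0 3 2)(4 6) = (0 3 1 2 6 5)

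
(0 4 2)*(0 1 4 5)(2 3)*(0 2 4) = (0 5 2 1)(3 4)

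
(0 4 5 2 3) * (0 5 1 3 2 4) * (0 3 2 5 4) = (0 3 4 1 2 5)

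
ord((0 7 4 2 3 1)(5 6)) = 6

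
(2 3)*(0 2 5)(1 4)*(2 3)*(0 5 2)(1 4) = (0 3 2)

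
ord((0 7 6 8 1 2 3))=7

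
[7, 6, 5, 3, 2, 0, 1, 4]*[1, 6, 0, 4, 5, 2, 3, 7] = [7, 3, 2, 4, 0, 1, 6, 5]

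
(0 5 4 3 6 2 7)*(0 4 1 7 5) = (1 7 4 3 6 2 5)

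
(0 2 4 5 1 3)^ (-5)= (0 2 4 5 1 3)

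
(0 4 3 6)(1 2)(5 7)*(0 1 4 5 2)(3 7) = (0 5 3 6 1)(2 4 7)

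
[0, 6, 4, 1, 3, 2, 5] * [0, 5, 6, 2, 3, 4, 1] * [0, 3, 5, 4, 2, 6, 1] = [0, 3, 4, 6, 5, 1, 2]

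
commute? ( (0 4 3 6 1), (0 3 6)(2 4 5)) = no: (0 4 3 6 1) * (0 3 6)(2 4 5) = (0 5 2 4 6 1 3), (0 3 6)(2 4 5) * (0 4 3 6 1) = (0 6 4 5 2 3 1)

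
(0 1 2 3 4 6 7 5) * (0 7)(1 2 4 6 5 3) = (0 2 1 4 5 7 3 6)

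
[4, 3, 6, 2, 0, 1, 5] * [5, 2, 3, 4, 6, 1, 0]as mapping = [0→6, 1→4, 2→0, 3→3, 4→5, 5→2, 6→1]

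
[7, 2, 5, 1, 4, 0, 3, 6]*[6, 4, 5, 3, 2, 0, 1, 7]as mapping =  [0→7, 1→5, 2→0, 3→4, 4→2, 5→6, 6→3, 7→1]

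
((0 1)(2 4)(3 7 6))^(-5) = (0 1)(2 4)(3 7 6)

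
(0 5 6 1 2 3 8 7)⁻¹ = (0 7 8 3 2 1 6 5)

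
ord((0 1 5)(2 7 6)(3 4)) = 6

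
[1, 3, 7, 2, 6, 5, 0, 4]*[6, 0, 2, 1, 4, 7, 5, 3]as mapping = [0→0, 1→1, 2→3, 3→2, 4→5, 5→7, 6→6, 7→4]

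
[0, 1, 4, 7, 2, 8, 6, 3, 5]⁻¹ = [0, 1, 4, 7, 2, 8, 6, 3, 5]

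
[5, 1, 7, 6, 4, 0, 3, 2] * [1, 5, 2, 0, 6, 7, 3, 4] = [7, 5, 4, 3, 6, 1, 0, 2]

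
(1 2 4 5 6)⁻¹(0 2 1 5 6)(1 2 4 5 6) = (0 4 2 6 1)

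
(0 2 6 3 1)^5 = ()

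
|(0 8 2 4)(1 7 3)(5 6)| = 12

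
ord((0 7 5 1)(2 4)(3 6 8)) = 12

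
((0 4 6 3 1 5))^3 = (0 3)(1 4)(5 6)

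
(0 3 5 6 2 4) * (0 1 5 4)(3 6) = (0 6 2)(1 5 3 4)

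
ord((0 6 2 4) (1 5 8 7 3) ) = 20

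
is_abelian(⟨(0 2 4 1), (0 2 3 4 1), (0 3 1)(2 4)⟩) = no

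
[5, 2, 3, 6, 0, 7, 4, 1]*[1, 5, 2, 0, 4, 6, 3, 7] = [6, 2, 0, 3, 1, 7, 4, 5]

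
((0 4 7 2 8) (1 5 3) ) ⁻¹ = (0 8 2 7 4) (1 3 5) 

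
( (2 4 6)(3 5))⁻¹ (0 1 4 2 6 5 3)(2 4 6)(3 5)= (0 1 6 4 2 3 5)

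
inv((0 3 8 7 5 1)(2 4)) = (0 1 5 7 8 3)(2 4)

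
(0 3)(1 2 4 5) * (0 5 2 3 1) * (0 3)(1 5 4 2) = (0 5 3 4 1)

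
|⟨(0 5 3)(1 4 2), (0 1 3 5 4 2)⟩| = 720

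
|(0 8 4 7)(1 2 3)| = 12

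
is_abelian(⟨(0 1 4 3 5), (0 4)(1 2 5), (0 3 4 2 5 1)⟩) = no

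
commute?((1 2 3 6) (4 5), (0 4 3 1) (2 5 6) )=no:(1 2 3 6) (4 5) * (0 4 3 1) (2 5 6)=(0 4 6) (1 5 3 2), (0 4 3 1) (2 5 6) * (1 2 3 6) (4 5)=(0 5 1) (2 4 6 3) 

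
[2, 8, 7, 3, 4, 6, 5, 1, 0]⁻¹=[8, 7, 0, 3, 4, 6, 5, 2, 1]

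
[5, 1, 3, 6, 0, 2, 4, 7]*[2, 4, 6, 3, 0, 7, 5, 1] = [7, 4, 3, 5, 2, 6, 0, 1]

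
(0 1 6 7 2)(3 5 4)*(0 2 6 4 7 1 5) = (0 5 7 6 1 4 3)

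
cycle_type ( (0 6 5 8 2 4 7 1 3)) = 9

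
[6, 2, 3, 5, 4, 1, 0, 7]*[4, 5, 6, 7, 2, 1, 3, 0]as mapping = [0→3, 1→6, 2→7, 3→1, 4→2, 5→5, 6→4, 7→0]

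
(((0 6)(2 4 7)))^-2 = (2 4 7)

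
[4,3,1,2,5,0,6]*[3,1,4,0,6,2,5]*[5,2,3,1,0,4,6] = [6,5,2,0,3,1,4]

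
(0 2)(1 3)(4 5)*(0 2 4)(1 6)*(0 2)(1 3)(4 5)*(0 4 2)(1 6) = (0 5)(1 6 3)(2 4)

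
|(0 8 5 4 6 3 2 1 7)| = 9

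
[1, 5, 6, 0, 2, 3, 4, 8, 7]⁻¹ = [3, 0, 4, 5, 6, 1, 2, 8, 7]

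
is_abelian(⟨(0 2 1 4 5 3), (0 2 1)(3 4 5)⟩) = no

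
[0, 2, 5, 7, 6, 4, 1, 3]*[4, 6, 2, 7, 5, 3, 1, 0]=[4, 2, 3, 0, 1, 5, 6, 7]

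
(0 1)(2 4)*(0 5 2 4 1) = (1 5 2)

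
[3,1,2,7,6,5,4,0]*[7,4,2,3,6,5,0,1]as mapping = [0→3,1→4,2→2,3→1,4→0,5→5,6→6,7→7]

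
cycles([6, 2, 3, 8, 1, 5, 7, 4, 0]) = (0 6 7 4 1 2 3 8)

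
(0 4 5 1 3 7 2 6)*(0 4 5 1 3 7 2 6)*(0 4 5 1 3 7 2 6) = (0 1 2 4 3 6 5 7)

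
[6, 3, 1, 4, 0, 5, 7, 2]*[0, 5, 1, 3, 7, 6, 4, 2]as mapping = [0→4, 1→3, 2→5, 3→7, 4→0, 5→6, 6→2, 7→1]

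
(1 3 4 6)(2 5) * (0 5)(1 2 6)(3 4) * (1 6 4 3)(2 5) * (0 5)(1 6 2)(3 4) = (0 1 4 2 5 3 6)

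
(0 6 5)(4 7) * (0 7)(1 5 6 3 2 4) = (0 3 2 4)(1 5 7)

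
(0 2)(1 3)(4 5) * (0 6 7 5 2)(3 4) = (1 4 2 6 7 5 3)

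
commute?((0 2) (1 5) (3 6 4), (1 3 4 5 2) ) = no:(0 2) (1 5) (3 6 4)*(1 3 4 5 2) = (0 1 2) (3 6 5), (1 3 4 5 2)*(0 2) (1 5) (3 6 4) = (0 2 5) (1 6 4) 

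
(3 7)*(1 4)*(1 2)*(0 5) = (0 5)(1 4 2)(3 7)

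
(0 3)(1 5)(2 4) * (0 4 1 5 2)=(0 3 4)(1 2)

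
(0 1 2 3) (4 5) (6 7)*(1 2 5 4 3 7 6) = (0 2 7 1 5 3) 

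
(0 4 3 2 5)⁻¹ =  (0 5 2 3 4)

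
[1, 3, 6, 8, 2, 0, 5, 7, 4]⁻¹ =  [5, 0, 4, 1, 8, 6, 2, 7, 3]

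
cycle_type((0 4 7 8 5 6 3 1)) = 8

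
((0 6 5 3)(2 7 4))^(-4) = (2 4 7)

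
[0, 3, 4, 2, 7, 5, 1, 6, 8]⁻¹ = [0, 6, 3, 1, 2, 5, 7, 4, 8]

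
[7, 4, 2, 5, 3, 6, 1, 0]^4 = [0, 6, 2, 4, 1, 3, 5, 7]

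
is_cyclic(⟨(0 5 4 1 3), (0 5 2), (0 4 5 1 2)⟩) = no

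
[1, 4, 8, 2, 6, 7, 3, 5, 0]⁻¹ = [8, 0, 3, 6, 1, 7, 4, 5, 2]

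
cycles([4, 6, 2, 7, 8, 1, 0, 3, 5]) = (0 4 8 5 1 6)(3 7)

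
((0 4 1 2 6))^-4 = (0 4 1 2 6)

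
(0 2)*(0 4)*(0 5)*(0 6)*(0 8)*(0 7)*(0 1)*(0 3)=(0 2 4 5 6 8 7 1 3)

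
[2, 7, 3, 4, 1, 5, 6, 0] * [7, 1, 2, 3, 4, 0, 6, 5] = [2, 5, 3, 4, 1, 0, 6, 7]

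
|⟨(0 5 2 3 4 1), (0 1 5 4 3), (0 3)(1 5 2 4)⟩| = 720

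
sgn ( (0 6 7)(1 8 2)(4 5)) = -1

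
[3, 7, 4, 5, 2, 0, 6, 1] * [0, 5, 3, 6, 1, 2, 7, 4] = [6, 4, 1, 2, 3, 0, 7, 5]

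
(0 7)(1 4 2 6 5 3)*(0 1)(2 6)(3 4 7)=(0 3)(1 7)(4 6 5)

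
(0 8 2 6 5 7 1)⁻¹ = (0 1 7 5 6 2 8)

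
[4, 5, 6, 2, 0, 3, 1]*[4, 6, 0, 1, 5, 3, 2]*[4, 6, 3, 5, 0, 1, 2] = [1, 5, 3, 4, 0, 6, 2]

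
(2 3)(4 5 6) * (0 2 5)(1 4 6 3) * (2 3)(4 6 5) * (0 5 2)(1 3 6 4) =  (0 6 2 3 1 4 5)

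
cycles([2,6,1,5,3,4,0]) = (0 2 1 6)(3 5 4)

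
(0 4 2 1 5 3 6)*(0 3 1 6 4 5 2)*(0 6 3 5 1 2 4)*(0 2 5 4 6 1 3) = (0 3 2)(1 6 4)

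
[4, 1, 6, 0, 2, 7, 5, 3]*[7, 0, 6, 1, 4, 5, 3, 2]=[4, 0, 3, 7, 6, 2, 5, 1]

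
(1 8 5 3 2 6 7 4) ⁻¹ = (1 4 7 6 2 3 5 8) 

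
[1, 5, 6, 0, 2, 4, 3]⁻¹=[3, 0, 4, 6, 5, 1, 2]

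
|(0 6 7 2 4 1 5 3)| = 8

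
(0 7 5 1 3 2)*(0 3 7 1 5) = (0 1 7)(2 3)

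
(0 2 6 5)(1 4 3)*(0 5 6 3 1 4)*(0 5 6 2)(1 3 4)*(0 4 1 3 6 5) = (0 4 6 2 1)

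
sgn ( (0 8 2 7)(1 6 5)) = -1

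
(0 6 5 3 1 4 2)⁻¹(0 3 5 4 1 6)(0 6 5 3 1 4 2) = (1 3 2 4 5 6)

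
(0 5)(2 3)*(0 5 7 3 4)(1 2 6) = (0 7 3 6 1 2 4)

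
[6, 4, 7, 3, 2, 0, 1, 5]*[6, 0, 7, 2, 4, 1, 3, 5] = [3, 4, 5, 2, 7, 6, 0, 1]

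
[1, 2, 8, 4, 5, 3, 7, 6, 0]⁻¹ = [8, 0, 1, 5, 3, 4, 7, 6, 2]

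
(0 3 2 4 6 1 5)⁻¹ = (0 5 1 6 4 2 3)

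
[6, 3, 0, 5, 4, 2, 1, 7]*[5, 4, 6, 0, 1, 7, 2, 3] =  [2, 0, 5, 7, 1, 6, 4, 3]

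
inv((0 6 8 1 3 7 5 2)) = (0 2 5 7 3 1 8 6)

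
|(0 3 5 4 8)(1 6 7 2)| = 20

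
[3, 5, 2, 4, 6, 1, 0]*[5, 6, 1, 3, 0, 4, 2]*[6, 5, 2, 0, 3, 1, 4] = [0, 3, 5, 6, 2, 4, 1]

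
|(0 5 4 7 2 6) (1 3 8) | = 6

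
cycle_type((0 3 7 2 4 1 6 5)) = 8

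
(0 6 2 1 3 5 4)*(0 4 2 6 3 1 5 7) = (0 3 7) (2 5) 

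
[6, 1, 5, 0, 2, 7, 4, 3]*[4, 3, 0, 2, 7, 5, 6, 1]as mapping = [0→6, 1→3, 2→5, 3→4, 4→0, 5→1, 6→7, 7→2]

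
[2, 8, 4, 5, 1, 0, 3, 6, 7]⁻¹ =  [5, 4, 0, 6, 2, 3, 7, 8, 1]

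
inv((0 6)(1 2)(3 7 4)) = (0 6)(1 2)(3 4 7)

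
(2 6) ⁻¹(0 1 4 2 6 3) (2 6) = (0 1 4 6 2 3) 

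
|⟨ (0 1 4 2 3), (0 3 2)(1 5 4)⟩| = 360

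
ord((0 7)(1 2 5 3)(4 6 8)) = 12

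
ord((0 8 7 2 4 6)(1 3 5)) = 6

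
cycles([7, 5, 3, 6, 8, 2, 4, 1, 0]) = (0 7 1 5 2 3 6 4 8)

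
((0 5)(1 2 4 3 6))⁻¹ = (0 5)(1 6 3 4 2)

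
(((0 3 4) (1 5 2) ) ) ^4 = (0 3 4) (1 5 2) 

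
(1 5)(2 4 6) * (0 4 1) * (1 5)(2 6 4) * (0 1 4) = (0 2 5 1 4)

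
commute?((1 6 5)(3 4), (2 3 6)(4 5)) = no:(1 6 5)(3 4)*(2 3 6)(4 5) = (1 2 3 5)(4 6), (2 3 6)(4 5)*(1 6 5)(3 4) = (1 6 2 4)(3 5)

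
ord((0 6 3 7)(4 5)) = 4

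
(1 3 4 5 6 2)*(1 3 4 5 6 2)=(1 4 6)(2 3 5)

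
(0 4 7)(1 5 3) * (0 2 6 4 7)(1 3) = (0 7 2 6 4)(1 5)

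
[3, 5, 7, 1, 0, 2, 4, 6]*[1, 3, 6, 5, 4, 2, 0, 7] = [5, 2, 7, 3, 1, 6, 4, 0] 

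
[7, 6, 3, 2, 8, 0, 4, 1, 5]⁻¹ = [5, 7, 3, 2, 6, 8, 1, 0, 4]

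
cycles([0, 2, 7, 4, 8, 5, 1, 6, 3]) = (1 2 7 6)(3 4 8)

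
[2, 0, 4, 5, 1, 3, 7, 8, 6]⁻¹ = [1, 4, 0, 5, 2, 3, 8, 6, 7]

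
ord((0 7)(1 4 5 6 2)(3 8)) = 10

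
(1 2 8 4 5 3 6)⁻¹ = (1 6 3 5 4 8 2)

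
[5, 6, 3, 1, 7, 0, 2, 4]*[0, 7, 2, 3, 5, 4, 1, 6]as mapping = [0→4, 1→1, 2→3, 3→7, 4→6, 5→0, 6→2, 7→5]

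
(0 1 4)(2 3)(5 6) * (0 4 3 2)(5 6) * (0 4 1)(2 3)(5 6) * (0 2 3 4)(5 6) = (0 2 4 1 3)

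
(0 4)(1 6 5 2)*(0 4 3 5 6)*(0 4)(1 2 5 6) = (0 3 6 1 4)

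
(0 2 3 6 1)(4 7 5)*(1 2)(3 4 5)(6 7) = (0 1)(2 4 6)(3 7)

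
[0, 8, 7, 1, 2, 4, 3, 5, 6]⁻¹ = [0, 3, 4, 6, 5, 7, 8, 2, 1]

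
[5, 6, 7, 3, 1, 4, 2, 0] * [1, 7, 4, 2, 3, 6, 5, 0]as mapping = [0→6, 1→5, 2→0, 3→2, 4→7, 5→3, 6→4, 7→1]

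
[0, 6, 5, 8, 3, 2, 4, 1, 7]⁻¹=[0, 7, 5, 4, 6, 2, 1, 8, 3]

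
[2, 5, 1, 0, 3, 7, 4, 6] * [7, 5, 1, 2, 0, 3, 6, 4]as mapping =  [0→1, 1→3, 2→5, 3→7, 4→2, 5→4, 6→0, 7→6]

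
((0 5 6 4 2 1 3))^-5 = (0 6 2 3 5 4 1)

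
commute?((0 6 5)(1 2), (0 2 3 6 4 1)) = no:(0 6 5)(1 2)*(0 2 3 6 4 1) = (0 4 1 3 6 5 2), (0 2 3 6 4 1)*(0 6 5)(1 2) = (0 1 6 4 2 3 5)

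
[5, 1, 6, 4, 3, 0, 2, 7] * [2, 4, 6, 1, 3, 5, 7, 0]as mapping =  [0→5, 1→4, 2→7, 3→3, 4→1, 5→2, 6→6, 7→0]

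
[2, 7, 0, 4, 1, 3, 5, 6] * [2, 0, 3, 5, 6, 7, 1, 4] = [3, 4, 2, 6, 0, 5, 7, 1]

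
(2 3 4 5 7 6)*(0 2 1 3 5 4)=(0 2 5 7 6 1 3)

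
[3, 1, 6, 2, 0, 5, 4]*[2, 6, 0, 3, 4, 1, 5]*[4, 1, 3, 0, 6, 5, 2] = [0, 2, 5, 4, 3, 1, 6]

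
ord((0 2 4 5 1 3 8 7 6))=9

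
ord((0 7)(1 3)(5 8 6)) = 6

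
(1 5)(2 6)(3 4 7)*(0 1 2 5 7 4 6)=(0 1 7 3 6 5 2)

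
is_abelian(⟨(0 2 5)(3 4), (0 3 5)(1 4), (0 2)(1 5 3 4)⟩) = no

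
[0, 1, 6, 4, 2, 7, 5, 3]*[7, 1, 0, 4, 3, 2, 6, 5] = [7, 1, 6, 3, 0, 5, 2, 4]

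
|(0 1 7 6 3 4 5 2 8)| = 9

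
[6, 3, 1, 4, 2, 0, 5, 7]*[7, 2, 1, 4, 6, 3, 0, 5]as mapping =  [0→0, 1→4, 2→2, 3→6, 4→1, 5→7, 6→3, 7→5]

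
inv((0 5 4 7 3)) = (0 3 7 4 5)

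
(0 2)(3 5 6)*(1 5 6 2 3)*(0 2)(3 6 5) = (0 6 1 3 5)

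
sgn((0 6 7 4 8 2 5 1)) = -1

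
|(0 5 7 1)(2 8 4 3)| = 4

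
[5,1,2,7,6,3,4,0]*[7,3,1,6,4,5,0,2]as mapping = [0→5,1→3,2→1,3→2,4→0,5→6,6→4,7→7]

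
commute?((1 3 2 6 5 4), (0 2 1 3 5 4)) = no:(1 3 2 6 5 4) * (0 2 1 3 5 4) = (0 2 6 4 3 1 5), (0 2 1 3 5 4) * (1 3 2 6 5 4) = (0 6 5 1 2 3 4)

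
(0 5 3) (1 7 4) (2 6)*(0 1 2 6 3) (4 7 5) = (0 4 2 3 1 5) 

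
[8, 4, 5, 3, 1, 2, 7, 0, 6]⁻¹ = [7, 4, 5, 3, 1, 2, 8, 6, 0]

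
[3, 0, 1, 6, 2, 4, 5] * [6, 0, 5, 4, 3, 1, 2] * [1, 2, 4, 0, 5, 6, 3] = [5, 3, 1, 4, 6, 0, 2]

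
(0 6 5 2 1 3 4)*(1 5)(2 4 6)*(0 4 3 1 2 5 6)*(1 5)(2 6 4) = (0 1 5 3)(2 4)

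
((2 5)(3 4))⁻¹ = (2 5)(3 4)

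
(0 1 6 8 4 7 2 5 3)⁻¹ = (0 3 5 2 7 4 8 6 1)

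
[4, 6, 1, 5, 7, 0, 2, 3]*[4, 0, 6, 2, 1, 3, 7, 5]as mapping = [0→1, 1→7, 2→0, 3→3, 4→5, 5→4, 6→6, 7→2]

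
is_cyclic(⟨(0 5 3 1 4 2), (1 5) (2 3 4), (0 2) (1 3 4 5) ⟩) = no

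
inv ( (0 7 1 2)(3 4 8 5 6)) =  (0 2 1 7)(3 6 5 8 4)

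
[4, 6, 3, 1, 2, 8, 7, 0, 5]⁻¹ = [7, 3, 4, 2, 0, 8, 1, 6, 5]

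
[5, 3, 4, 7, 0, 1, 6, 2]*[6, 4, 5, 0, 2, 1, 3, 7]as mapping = [0→1, 1→0, 2→2, 3→7, 4→6, 5→4, 6→3, 7→5]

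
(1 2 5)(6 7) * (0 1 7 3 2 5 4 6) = (0 1 5 7)(2 4 6 3)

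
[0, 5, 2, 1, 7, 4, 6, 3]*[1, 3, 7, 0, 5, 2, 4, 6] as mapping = [0→1, 1→2, 2→7, 3→3, 4→6, 5→5, 6→4, 7→0] 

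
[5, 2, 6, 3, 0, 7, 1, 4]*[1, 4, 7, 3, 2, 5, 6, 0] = [5, 7, 6, 3, 1, 0, 4, 2]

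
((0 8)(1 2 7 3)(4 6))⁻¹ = (0 8)(1 3 7 2)(4 6)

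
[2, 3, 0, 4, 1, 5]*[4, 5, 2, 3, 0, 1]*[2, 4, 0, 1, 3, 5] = [0, 1, 3, 2, 5, 4]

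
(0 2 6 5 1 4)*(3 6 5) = (0 2 5 1 4)(3 6)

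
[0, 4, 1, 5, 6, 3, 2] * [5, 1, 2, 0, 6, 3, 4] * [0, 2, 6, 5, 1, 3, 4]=[3, 4, 2, 5, 1, 0, 6]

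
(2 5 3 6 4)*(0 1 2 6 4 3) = (0 1 2 5)(3 4 6)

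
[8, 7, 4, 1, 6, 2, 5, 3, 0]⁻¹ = [8, 3, 5, 7, 2, 6, 4, 1, 0]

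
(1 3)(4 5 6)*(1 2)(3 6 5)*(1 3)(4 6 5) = (1 5 4)(2 3)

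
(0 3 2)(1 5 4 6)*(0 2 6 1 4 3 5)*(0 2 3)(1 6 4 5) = (0 1 2 3 4 6 5)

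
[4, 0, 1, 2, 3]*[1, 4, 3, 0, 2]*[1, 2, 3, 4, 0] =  [3, 2, 0, 4, 1]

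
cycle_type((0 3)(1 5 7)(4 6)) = 2^2.3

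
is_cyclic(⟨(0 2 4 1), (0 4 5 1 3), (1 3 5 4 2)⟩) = no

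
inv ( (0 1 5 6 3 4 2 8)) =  (0 8 2 4 3 6 5 1)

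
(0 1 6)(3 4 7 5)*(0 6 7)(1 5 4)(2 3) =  (0 5 2 3 1 7 4)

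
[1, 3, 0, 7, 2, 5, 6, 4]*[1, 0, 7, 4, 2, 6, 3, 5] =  [0, 4, 1, 5, 7, 6, 3, 2]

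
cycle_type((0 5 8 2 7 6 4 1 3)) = 9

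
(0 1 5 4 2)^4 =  (0 2 4 5 1)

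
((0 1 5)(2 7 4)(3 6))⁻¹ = (0 5 1)(2 4 7)(3 6)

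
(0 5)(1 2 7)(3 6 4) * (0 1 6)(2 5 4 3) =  (0 4 2 7 6 3)(1 5)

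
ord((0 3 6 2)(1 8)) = 4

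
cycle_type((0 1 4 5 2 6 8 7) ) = 8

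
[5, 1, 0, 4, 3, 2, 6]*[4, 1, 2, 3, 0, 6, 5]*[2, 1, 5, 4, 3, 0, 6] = [6, 1, 3, 2, 4, 5, 0]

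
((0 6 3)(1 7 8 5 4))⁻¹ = (0 3 6)(1 4 5 8 7)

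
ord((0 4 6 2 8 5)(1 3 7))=6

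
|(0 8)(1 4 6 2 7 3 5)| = 14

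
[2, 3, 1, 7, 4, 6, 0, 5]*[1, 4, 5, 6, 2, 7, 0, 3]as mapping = [0→5, 1→6, 2→4, 3→3, 4→2, 5→0, 6→1, 7→7]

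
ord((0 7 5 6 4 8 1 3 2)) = 9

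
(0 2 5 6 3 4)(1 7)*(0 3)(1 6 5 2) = (0 1 7 6)(3 4)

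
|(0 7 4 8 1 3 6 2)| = 8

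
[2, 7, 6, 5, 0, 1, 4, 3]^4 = [0, 1, 2, 3, 4, 5, 6, 7]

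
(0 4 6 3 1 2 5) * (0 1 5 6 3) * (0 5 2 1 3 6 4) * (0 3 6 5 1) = (0 3 2 4 5 6 1)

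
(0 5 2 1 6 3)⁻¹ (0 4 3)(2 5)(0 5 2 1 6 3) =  (0 5 4)(1 2)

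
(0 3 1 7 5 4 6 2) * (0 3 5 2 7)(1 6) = (0 5 4 1)(2 3 6 7)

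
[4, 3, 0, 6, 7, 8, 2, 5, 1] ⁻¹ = [2, 8, 6, 1, 0, 7, 3, 4, 5] 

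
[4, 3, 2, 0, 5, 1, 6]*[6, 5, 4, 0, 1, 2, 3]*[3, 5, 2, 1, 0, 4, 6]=[5, 3, 0, 6, 2, 4, 1]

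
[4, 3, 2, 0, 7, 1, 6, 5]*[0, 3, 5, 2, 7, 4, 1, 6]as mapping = [0→7, 1→2, 2→5, 3→0, 4→6, 5→3, 6→1, 7→4]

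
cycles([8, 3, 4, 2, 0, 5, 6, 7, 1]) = (0 8 1 3 2 4)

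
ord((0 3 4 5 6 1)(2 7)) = 6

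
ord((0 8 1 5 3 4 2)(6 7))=14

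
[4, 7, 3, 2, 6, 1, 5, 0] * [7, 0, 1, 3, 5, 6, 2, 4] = [5, 4, 3, 1, 2, 0, 6, 7]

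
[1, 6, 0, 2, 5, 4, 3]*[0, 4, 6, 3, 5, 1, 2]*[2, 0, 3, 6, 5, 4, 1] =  [5, 3, 2, 1, 0, 4, 6]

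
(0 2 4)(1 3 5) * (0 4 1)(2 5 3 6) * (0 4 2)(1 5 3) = (0 3 1 6)(2 5 4)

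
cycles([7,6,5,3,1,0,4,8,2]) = (0 7 8 2 5)(1 6 4)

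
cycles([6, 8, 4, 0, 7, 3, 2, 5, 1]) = (0 6 2 4 7 5 3)(1 8)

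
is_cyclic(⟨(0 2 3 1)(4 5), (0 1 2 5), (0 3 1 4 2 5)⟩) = no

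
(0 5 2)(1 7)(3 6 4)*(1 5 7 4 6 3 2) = (0 7 5 1 4 2)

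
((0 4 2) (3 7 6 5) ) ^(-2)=(0 4 2) (3 6) (5 7) 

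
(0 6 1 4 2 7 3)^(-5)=(0 1 2 3 6 4 7)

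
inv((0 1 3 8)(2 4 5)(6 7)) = (0 8 3 1)(2 5 4)(6 7)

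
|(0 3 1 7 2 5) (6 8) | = 6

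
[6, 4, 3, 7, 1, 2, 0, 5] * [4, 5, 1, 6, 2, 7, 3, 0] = [3, 2, 6, 0, 5, 1, 4, 7]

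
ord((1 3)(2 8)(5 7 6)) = 6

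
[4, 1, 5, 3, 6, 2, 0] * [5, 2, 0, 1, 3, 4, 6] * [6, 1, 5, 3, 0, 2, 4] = [3, 5, 0, 1, 4, 6, 2]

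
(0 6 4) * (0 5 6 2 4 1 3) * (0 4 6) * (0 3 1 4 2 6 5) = (0 6 4)(2 5 3)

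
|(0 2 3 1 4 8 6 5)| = 8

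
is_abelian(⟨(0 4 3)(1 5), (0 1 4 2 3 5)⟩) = no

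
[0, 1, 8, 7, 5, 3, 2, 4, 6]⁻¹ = [0, 1, 6, 5, 7, 4, 8, 3, 2]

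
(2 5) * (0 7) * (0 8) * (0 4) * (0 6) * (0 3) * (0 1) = (0 7 8 4 6 3 1)(2 5)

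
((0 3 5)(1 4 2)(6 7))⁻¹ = (0 5 3)(1 2 4)(6 7)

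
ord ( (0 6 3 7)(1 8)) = 4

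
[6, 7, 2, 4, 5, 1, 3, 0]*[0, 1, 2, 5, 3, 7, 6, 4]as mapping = [0→6, 1→4, 2→2, 3→3, 4→7, 5→1, 6→5, 7→0]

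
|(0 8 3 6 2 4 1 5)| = 8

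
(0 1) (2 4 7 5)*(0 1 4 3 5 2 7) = (0 4) (2 3 5 7) 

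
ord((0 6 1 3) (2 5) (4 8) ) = 4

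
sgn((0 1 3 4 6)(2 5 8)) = 1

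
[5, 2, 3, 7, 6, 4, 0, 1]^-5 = [6, 7, 1, 2, 5, 0, 4, 3]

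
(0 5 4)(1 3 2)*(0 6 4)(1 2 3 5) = (0 1 5)(4 6)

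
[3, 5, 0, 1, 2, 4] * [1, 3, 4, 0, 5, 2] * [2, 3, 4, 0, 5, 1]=[2, 4, 3, 0, 5, 1] 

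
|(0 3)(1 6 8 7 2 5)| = 6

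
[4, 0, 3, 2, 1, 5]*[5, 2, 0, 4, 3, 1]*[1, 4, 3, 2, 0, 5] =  [2, 5, 0, 1, 3, 4]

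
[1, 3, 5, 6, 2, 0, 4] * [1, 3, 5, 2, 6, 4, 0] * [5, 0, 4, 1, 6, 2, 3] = [1, 4, 6, 5, 2, 0, 3]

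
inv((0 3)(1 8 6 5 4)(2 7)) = (0 3)(1 4 5 6 8)(2 7)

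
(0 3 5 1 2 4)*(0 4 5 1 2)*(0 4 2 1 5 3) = (1 4 2 3 5)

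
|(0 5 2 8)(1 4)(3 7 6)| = 12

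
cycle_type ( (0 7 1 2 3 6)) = 6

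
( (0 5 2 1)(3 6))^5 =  (0 5 2 1)(3 6)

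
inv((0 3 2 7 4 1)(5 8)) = (0 1 4 7 2 3)(5 8)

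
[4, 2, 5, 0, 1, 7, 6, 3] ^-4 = [2, 7, 3, 1, 5, 0, 6, 4] 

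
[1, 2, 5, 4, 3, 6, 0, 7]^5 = [0, 1, 2, 4, 3, 5, 6, 7]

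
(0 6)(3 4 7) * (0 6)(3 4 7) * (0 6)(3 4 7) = (0 6)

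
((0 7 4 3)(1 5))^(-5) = (0 3 4 7)(1 5)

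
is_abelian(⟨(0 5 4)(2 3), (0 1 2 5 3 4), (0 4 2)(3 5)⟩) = no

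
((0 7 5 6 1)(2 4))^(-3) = (0 5 1 7 6)(2 4)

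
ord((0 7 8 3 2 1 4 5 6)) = 9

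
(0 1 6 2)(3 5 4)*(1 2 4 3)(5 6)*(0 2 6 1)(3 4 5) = (0 6 5 4)(1 3)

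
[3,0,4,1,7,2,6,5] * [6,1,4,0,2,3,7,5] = [0,6,2,1,5,4,7,3]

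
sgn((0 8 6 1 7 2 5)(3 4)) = -1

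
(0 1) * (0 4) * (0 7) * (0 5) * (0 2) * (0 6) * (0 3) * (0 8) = (0 1 4 7 5 2 6 3 8)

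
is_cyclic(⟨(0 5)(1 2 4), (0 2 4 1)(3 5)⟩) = no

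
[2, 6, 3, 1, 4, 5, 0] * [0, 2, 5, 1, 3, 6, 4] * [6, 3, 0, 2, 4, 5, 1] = [5, 4, 3, 0, 2, 1, 6]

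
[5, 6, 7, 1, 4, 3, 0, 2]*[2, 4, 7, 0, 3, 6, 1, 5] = [6, 1, 5, 4, 3, 0, 2, 7]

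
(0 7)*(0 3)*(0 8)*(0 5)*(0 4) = (0 7 3 8 5 4)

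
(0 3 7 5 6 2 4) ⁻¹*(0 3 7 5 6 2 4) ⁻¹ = (0 2 5 3 4 6 7) 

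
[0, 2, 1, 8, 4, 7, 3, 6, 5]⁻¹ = [0, 2, 1, 6, 4, 8, 7, 5, 3]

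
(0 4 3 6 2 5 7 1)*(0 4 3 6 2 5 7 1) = (0 3 2 7)(1 4 6 5)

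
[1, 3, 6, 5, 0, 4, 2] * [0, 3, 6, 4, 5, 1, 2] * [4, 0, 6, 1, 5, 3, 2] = [1, 5, 6, 0, 4, 3, 2] 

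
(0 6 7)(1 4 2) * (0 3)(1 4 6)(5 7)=(0 1 6 5 7 3)(2 4)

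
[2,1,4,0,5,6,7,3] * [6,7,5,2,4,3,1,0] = [5,7,4,6,3,1,0,2]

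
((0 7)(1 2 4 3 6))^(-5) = (0 7)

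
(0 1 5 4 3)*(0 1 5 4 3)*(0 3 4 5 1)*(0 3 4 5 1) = ()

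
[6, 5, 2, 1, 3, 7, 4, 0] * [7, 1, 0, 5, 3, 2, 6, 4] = [6, 2, 0, 1, 5, 4, 3, 7]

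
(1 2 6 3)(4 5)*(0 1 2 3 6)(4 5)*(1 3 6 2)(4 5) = (0 3 1 6 2)(4 5)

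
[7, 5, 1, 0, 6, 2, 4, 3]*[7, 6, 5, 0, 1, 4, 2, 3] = [3, 4, 6, 7, 2, 5, 1, 0]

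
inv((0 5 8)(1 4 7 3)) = (0 8 5)(1 3 7 4)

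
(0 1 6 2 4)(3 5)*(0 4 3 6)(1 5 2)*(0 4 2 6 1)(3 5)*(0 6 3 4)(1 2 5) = (0 4 5 2 1)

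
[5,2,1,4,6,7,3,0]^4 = [5,1,2,4,6,7,3,0]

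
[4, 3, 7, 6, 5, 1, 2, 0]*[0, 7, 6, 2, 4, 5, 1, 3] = [4, 2, 3, 1, 5, 7, 6, 0]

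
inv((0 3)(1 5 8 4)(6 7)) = (0 3)(1 4 8 5)(6 7)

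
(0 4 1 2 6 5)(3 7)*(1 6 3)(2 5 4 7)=(0 7 1 5)(2 3)(4 6)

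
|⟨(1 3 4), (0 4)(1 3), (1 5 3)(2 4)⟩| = 720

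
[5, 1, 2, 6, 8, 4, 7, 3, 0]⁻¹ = [8, 1, 2, 7, 5, 0, 3, 6, 4]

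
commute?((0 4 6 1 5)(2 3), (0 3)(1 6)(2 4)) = no:(0 4 6 1 5)(2 3)*(0 3)(1 6)(2 4) = (0 2)(1 5 3 4), (0 3)(1 6)(2 4)*(0 4 6 1 5)(2 3) = (0 2 6 5)(3 4)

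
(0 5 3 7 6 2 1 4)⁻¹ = (0 4 1 2 6 7 3 5)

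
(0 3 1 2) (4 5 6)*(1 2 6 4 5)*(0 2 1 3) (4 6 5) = (1 5 6 4 3) 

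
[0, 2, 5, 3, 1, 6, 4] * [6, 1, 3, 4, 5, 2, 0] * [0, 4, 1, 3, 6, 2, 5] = [5, 3, 1, 6, 4, 0, 2]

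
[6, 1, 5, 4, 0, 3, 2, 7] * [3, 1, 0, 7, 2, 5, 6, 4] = [6, 1, 5, 2, 3, 7, 0, 4]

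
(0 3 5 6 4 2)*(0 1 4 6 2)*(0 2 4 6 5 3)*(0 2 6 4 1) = (0 2)(1 4 6 5)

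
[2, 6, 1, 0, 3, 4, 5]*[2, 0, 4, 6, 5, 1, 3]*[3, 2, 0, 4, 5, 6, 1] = [5, 4, 3, 0, 1, 6, 2]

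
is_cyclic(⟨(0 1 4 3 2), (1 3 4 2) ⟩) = no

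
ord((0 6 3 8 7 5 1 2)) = 8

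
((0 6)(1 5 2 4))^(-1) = (0 6)(1 4 2 5)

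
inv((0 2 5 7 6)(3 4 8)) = (0 6 7 5 2)(3 8 4)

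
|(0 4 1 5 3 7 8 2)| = 8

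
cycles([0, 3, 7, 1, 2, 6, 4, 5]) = (1 3)(2 7 5 6 4)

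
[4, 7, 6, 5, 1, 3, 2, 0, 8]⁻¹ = [7, 4, 6, 5, 0, 3, 2, 1, 8]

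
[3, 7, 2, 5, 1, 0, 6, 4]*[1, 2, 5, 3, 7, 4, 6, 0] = [3, 0, 5, 4, 2, 1, 6, 7]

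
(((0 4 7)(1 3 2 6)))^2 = (0 7 4)(1 2)(3 6)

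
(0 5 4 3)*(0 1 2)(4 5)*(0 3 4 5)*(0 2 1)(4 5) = (0 4 5 2 3)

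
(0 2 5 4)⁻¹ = (0 4 5 2)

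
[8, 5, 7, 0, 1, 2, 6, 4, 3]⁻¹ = [3, 4, 5, 8, 7, 1, 6, 2, 0]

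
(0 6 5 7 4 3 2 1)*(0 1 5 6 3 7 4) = (0 3 2 5 4 7)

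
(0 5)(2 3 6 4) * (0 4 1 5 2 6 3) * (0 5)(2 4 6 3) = (0 4 3 2 5 6 1)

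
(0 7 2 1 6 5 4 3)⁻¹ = (0 3 4 5 6 1 2 7)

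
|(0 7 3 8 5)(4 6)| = 10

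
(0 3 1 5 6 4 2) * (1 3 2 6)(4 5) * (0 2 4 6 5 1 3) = (0 4 5 3)(1 6)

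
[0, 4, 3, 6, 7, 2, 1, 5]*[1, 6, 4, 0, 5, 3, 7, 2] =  [1, 5, 0, 7, 2, 4, 6, 3]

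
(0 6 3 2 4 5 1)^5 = (0 5 2 6 1 4 3)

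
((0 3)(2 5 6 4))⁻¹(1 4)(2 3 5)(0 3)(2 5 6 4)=(0 6 5)(1 2)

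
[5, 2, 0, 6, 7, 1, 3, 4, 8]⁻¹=[2, 5, 1, 6, 7, 0, 3, 4, 8]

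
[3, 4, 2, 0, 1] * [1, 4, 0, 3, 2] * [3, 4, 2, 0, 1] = [0, 2, 3, 4, 1]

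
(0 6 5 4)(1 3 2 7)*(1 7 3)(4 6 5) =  (0 5 6 4)(2 3)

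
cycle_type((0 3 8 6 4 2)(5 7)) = 2.6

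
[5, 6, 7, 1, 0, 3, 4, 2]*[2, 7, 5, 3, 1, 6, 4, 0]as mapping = [0→6, 1→4, 2→0, 3→7, 4→2, 5→3, 6→1, 7→5]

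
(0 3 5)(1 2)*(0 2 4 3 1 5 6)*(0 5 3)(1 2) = (0 2 3 6 5 1 4)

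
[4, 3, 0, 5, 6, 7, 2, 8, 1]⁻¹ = [2, 8, 6, 1, 0, 3, 4, 5, 7]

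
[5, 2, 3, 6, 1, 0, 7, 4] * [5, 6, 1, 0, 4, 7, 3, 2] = [7, 1, 0, 3, 6, 5, 2, 4]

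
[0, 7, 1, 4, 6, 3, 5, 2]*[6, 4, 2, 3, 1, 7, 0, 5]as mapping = [0→6, 1→5, 2→4, 3→1, 4→0, 5→3, 6→7, 7→2]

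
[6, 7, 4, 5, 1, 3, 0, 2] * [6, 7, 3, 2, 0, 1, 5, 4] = [5, 4, 0, 1, 7, 2, 6, 3]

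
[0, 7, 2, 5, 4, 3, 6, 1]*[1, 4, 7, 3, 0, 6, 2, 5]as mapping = [0→1, 1→5, 2→7, 3→6, 4→0, 5→3, 6→2, 7→4]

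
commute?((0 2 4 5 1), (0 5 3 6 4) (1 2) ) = no:(0 2 4 5 1)*(0 5 3 6 4) (1 2) = (0 1 5 2) (3 6 4), (0 5 3 6 4) (1 2)*(0 2 4 5 1) = (0 1 4 2) (3 6 5) 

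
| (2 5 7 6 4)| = 5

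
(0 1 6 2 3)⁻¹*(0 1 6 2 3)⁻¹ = (0 2 1 3 6)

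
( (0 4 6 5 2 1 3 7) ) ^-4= (0 2) (1 4) (3 6) (5 7) 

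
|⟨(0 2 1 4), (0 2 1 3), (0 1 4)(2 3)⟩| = 120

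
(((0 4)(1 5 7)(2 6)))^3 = (0 4)(2 6)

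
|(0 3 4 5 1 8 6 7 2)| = 9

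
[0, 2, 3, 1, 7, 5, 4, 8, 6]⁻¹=[0, 3, 1, 2, 6, 5, 8, 4, 7]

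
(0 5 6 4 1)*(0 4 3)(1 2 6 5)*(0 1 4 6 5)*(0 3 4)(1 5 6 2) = (1 2 6 4)(3 5)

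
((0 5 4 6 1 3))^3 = (0 6)(1 5)(3 4)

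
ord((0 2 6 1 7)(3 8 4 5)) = 20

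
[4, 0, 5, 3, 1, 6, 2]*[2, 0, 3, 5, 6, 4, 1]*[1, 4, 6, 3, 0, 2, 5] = [5, 6, 0, 2, 1, 4, 3]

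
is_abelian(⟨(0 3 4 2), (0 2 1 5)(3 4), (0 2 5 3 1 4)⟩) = no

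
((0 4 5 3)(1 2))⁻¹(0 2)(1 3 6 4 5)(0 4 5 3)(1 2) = (0 6 5 3 2)(1 4)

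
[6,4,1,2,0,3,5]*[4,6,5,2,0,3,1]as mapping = [0→1,1→0,2→6,3→5,4→4,5→2,6→3]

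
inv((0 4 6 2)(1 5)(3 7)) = (0 2 6 4)(1 5)(3 7)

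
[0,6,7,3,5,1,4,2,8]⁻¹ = [0,5,7,3,6,4,1,2,8]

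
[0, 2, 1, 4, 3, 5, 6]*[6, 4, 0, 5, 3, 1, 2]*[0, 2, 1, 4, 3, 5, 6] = [6, 0, 3, 4, 5, 2, 1]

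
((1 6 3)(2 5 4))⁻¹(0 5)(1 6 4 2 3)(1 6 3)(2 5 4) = (0 4)(1 6 3 2 5)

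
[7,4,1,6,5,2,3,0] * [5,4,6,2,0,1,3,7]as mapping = [0→7,1→0,2→4,3→3,4→1,5→6,6→2,7→5]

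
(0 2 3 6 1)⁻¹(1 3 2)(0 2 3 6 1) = (0 6 3)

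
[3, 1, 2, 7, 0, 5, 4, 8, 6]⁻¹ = [4, 1, 2, 0, 6, 5, 8, 3, 7]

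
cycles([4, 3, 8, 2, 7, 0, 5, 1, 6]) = (0 4 7 1 3 2 8 6 5)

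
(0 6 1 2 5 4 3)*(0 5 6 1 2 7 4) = (0 1 7 4 3 5)(2 6)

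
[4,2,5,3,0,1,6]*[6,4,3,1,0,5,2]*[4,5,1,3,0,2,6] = [4,3,2,5,6,0,1]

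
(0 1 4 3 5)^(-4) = (0 1 4 3 5)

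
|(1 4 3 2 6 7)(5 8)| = 6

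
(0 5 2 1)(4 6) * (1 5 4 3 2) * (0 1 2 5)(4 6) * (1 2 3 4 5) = (0 6 4 5 3 1 2)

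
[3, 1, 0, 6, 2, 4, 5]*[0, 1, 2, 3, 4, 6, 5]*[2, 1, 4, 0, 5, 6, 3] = [0, 1, 2, 6, 4, 5, 3]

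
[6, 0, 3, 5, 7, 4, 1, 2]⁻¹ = [1, 6, 7, 2, 5, 3, 0, 4]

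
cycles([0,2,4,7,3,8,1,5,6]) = (1 2 4 3 7 5 8 6)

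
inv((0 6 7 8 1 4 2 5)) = (0 5 2 4 1 8 7 6)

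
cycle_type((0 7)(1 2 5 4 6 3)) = 2.6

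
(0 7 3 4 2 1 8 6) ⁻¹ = (0 6 8 1 2 4 3 7) 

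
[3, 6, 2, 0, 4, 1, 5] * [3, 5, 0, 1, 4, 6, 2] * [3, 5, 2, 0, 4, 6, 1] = [5, 2, 3, 0, 4, 6, 1]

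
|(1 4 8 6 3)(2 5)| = 10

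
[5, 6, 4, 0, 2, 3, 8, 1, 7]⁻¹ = [3, 7, 4, 5, 2, 0, 1, 8, 6]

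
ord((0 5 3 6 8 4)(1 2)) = 6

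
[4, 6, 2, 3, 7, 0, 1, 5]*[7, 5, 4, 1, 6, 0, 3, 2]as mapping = [0→6, 1→3, 2→4, 3→1, 4→2, 5→7, 6→5, 7→0]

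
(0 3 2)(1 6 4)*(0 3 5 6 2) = (0 5 6 4 1 2 3)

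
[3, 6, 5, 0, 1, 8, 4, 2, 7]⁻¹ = [3, 4, 7, 0, 6, 2, 1, 8, 5]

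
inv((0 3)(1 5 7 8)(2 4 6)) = (0 3)(1 8 7 5)(2 6 4)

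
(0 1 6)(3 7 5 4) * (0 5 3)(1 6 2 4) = (0 6 5 1 2 4)(3 7)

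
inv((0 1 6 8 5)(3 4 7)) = (0 5 8 6 1)(3 7 4)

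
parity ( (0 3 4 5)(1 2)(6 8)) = odd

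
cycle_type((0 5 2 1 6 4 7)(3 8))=2.7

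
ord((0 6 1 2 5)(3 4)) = 10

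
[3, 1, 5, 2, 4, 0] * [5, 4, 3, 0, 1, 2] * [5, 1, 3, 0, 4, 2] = [5, 4, 3, 0, 1, 2]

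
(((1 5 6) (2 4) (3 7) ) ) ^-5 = (1 5 6) (2 4) (3 7) 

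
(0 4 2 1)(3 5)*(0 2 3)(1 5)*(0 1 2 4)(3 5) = (1 4 5)(2 3)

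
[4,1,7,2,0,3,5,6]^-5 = [4,1,2,3,0,5,6,7]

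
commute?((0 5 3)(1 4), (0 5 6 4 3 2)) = no:(0 5 3)(1 4)*(0 5 6 4 3 2) = (0 6 4 1 3 5 2), (0 5 6 4 3 2)*(0 5 3)(1 4) = (0 3 2 5 6 1 4)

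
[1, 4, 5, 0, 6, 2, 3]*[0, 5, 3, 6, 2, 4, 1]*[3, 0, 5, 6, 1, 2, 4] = [2, 5, 1, 3, 0, 6, 4]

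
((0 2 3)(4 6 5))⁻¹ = (0 3 2)(4 5 6)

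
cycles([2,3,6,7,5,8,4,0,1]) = (0 2 6 4 5 8 1 3 7)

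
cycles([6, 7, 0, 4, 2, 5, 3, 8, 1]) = (0 6 3 4 2)(1 7 8)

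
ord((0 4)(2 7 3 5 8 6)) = 6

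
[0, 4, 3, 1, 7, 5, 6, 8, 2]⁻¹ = [0, 3, 8, 2, 1, 5, 6, 4, 7]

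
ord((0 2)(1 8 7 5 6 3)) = 6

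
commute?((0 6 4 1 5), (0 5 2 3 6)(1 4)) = no:(0 6 4 1 5)*(0 5 2 3 6)(1 4) = (1 2 3 6), (0 5 2 3 6)(1 4)*(0 6 4 1 5) = (2 3 4 5)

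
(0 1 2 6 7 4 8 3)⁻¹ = (0 3 8 4 7 6 2 1)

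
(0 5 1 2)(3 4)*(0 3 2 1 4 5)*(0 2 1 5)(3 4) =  (0 2 4 1 5 3)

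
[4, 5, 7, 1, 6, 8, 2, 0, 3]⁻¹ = [7, 3, 6, 8, 0, 1, 4, 2, 5]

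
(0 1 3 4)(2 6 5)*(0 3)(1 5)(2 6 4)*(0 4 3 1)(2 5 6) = (0 6)(1 4)(2 3 5)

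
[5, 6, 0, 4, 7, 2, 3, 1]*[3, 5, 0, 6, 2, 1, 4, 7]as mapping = [0→1, 1→4, 2→3, 3→2, 4→7, 5→0, 6→6, 7→5]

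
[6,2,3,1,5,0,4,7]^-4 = [0,3,1,2,4,5,6,7]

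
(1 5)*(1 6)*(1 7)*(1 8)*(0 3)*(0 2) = (0 3 2)(1 5 6 7 8)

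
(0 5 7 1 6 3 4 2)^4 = (0 6)(1 2)(3 5)(4 7)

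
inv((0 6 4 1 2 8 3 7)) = (0 7 3 8 2 1 4 6)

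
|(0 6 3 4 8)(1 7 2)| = 15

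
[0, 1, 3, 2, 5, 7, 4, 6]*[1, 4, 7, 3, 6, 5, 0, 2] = [1, 4, 3, 7, 5, 2, 6, 0]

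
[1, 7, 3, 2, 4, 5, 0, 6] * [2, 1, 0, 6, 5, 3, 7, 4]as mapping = [0→1, 1→4, 2→6, 3→0, 4→5, 5→3, 6→2, 7→7]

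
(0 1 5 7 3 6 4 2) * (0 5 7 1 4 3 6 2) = (0 4)(1 7 6 3 2 5)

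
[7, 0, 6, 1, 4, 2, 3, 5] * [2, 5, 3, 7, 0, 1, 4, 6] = [6, 2, 4, 5, 0, 3, 7, 1]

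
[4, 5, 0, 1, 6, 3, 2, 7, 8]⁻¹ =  [2, 3, 6, 5, 0, 1, 4, 7, 8]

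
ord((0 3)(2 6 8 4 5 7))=6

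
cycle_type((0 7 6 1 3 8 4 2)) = 8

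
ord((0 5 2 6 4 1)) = 6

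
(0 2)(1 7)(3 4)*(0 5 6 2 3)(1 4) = (0 3 1 7 4)(2 5 6)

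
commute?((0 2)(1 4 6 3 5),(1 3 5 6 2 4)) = no:(0 2)(1 4 6 3 5) * (1 3 5 6 2 4) = (0 4 2)(3 6 5),(1 3 5 6 2 4) * (0 2)(1 4 6 3 5) = (0 2 6)(1 5 3)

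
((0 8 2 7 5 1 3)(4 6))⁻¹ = (0 3 1 5 7 2 8)(4 6)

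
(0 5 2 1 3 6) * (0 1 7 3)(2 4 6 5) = (0 2 7 3 5 4 6 1)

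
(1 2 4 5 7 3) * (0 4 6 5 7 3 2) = (0 4 7 2 6 5 3 1) 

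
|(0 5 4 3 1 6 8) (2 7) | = 14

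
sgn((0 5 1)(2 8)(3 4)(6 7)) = -1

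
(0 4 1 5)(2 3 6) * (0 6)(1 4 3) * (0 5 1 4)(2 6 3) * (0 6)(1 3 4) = (0 2 1 3 5 4 6)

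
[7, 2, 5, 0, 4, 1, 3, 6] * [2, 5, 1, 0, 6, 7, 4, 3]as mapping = [0→3, 1→1, 2→7, 3→2, 4→6, 5→5, 6→0, 7→4]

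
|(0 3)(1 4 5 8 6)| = 10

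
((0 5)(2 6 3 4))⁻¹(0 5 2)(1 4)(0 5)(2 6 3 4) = (0 6 5)(1 2)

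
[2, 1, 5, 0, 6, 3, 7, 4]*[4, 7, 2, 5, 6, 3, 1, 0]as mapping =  [0→2, 1→7, 2→3, 3→4, 4→1, 5→5, 6→0, 7→6]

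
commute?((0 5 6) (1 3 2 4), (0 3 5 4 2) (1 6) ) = no:(0 5 6) (1 3 2 4)*(0 3 5 4 2) (1 6) = (0 4 6 3) (1 5), (0 3 5 4 2) (1 6)*(0 5 6) (1 3 2 4) = (0 2 5 1) (3 6) 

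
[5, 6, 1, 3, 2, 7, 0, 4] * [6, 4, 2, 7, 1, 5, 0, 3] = [5, 0, 4, 7, 2, 3, 6, 1] 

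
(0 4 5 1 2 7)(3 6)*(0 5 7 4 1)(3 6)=(0 1 2 4 7 5)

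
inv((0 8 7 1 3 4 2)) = (0 2 4 3 1 7 8)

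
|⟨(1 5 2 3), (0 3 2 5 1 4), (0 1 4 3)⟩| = 720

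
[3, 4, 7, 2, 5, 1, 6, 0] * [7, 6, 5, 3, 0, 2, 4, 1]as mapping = [0→3, 1→0, 2→1, 3→5, 4→2, 5→6, 6→4, 7→7]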